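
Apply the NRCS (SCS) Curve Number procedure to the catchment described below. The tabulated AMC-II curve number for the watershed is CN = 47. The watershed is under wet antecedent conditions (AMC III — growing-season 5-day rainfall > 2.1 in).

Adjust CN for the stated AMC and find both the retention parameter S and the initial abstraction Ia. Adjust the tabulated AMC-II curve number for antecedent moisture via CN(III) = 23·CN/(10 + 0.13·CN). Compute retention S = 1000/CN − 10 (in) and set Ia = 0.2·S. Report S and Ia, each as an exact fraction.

S = 5300/1081 in ≈ 4.903 in; Ia = 1060/1081 in ≈ 0.981 in

CN(III) from CN(II)=47: (23·47)/(10 + 0.13·47) = 108100/1611 ≈ 67.101
Max retention: S = 1000/(108100/1611) − 10 = 5300/1081 in (≈ 4.903 in)
Initial abstraction Ia = S/5 = (5300/1081)/5 = 1060/1081 ≈ 0.981 in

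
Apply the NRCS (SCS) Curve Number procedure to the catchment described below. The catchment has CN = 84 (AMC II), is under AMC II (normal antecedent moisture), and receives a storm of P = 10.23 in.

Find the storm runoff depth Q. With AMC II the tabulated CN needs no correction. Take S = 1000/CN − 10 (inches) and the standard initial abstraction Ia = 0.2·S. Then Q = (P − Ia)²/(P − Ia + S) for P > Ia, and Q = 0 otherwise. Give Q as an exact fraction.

Average conditions: CN = 84 (no AMC adjustment).
S = 1000/84 − 10 = 40/21 in ≈ 1.905 in
Ia = 0.2·(40/21) = 8/21 in ≈ 0.381 in
Excess rainfall: 10.230 − 0.381 = 9.849 in; P > Ia so Q > 0
Runoff Q = (P−Ia)²/(P−Ia+S) = (9.849)²/(9.849+1.905) = 427786489/51834300 ≈ 8.253 in

Q = 427786489/51834300 in ≈ 8.253 in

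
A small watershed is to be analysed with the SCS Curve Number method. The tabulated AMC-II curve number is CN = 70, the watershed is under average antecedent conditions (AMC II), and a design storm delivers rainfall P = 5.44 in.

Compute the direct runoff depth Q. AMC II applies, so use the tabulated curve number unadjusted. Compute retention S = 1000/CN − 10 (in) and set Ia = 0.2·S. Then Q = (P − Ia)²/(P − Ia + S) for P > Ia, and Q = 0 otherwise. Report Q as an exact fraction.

AMC II — tabulated CN = 70 applies directly.
Max retention: S = 1000/70 − 10 = 30/7 in (≈ 4.286 in)
Ia = 0.2·(30/7) = 6/7 in ≈ 0.857 in
Excess rainfall: 5.440 − 0.857 = 4.583 in; P > Ia so Q > 0
Q = (802/175)²/((802/175) + 30/7) = (643204/30625)/(1552/175) = 160801/67900 in ≈ 2.368 in

Q = 160801/67900 in ≈ 2.368 in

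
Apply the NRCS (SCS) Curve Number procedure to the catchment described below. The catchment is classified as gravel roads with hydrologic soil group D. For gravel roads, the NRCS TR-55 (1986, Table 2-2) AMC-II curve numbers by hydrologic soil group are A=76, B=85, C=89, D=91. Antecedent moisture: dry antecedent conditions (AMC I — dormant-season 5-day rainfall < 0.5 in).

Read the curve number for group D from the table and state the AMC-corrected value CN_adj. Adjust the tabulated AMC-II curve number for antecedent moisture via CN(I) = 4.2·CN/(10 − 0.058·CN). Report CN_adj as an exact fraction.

CN_adj = 63700/787 ≈ 80.940

NRCS table: gravel roads, soil group D → CN(II) = 91
CN(I) from CN(II)=91: (4.2·91)/(10 − 0.058·91) = 63700/787 ≈ 80.940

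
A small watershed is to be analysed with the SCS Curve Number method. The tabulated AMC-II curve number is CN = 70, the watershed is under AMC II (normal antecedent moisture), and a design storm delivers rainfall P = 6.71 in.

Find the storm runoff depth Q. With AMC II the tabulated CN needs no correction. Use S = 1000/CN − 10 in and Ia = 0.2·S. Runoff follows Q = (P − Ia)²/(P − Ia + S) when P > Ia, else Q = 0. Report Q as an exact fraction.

AMC II — tabulated CN = 70 applies directly.
S = 1000/70 − 10 = 30/7 in ≈ 4.286 in
Ia = 0.2·(30/7) = 6/7 in ≈ 0.857 in
P − Ia = 6.710 − 0.857 = 4097/700 ≈ 5.853 in (> 0, runoff occurs)
Runoff Q = (P−Ia)²/(P−Ia+S) = (5.853)²/(5.853+4.286) = 16785409/4967900 ≈ 3.379 in

Q = 16785409/4967900 in ≈ 3.379 in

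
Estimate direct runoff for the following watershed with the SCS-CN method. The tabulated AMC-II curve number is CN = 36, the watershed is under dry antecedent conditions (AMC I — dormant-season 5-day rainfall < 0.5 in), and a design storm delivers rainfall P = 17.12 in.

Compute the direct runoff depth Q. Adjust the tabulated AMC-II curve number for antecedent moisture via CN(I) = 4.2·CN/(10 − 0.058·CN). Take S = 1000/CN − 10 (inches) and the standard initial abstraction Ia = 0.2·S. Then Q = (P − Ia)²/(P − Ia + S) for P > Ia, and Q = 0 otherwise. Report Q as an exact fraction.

Q = 418038916/284553675 in ≈ 1.469 in

Dry (AMC I): CN(I) = 4.2·36/(10 − 0.058·36) = (756/5)/(989/125) = 18900/989 ≈ 19.110
Max retention: S = 1000/(18900/989) − 10 = 8000/189 in (≈ 42.328 in)
Ia = 0.2·(8000/189) = 1600/189 in ≈ 8.466 in
Excess rainfall: 17.120 − 8.466 = 8.654 in; P > Ia so Q > 0
Q = (40892/4725)²/((40892/4725) + 8000/189) = (1672155664/22325625)/(240892/4725) = 418038916/284553675 in ≈ 1.469 in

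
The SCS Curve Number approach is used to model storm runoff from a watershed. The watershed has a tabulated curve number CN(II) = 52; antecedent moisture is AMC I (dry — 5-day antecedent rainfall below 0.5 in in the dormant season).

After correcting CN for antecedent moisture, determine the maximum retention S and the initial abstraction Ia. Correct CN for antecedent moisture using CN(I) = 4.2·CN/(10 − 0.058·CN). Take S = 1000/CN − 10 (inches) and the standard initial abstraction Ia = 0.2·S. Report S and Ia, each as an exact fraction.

CN(I) from CN(II)=52: (4.2·52)/(10 − 0.058·52) = 9100/291 ≈ 31.271
S = 1000/(9100/291) − 10 = 2000/91 in ≈ 21.978 in
Ia = 0.2S: 0.2·21.978 = 4.396 in (exactly 400/91)

S = 2000/91 in ≈ 21.978 in; Ia = 400/91 in ≈ 4.396 in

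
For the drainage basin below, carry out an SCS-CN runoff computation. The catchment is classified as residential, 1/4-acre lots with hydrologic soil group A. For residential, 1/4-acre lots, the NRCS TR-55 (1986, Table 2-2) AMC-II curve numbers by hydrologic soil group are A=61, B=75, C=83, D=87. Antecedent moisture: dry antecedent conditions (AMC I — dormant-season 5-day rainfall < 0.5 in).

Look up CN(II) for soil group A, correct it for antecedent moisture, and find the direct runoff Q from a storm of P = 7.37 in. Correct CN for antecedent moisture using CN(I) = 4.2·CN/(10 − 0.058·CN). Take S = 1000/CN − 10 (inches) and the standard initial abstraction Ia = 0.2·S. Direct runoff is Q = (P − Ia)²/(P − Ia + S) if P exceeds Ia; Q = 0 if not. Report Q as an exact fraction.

Q = 34113720601/35641647300 in ≈ 0.957 in

NRCS table: residential, 1/4-acre lots, soil group A → CN(II) = 61
CN(I) from CN(II)=61: (4.2·61)/(10 − 0.058·61) = 42700/1077 ≈ 39.647
Retention S: 1000/CN − 10 with CN=39.647 → S = 6500/427 ≈ 15.222 in
Initial abstraction Ia = S/5 = (6500/427)/5 = 1300/427 ≈ 3.044 in
Excess rainfall: 7.370 − 3.044 = 4.326 in; P > Ia so Q > 0
Q = (184699/42700)²/((184699/42700) + 6500/427) = (34113720601/1823290000)/(834699/42700) = 34113720601/35641647300 in ≈ 0.957 in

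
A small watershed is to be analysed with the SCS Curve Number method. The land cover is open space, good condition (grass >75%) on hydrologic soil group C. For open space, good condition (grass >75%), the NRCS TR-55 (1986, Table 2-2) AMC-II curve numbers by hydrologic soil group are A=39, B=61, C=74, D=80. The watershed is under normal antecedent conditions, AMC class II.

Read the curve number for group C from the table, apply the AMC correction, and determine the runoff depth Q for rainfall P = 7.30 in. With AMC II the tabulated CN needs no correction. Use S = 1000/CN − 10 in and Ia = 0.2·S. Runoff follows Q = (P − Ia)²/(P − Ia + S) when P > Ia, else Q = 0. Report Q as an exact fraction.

NRCS table: open space, good condition (grass >75%), soil group C → CN(II) = 74
Average conditions: CN = 74 (no AMC adjustment).
Max retention: S = 1000/74 − 10 = 130/37 in (≈ 3.514 in)
Ia = 0.2·(130/37) = 26/37 in ≈ 0.703 in
Since P=7.300 > Ia=0.703: effective rainfall P−Ia = 2441/370 in
Runoff Q = (P−Ia)²/(P−Ia+S) = (6.597)²/(6.597+3.514) = 5958481/1384170 ≈ 4.305 in

Q = 5958481/1384170 in ≈ 4.305 in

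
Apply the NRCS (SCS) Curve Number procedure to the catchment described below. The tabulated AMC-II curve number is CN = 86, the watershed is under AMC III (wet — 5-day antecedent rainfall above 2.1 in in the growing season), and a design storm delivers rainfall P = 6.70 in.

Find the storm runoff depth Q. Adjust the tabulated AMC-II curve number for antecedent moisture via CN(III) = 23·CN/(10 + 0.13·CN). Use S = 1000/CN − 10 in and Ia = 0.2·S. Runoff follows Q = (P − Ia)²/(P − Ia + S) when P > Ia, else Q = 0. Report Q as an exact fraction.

Q = 4207208769/710725070 in ≈ 5.920 in

Adjust CN=86 to AMC III: 23·86/(10 + 0.13·86) → 1978 ÷ (1059/50) = 98900/1059 ≈ 93.390
Max retention: S = 1000/(98900/1059) − 10 = 700/989 in (≈ 0.708 in)
Initial abstraction Ia = S/5 = (700/989)/5 = 140/989 ≈ 0.142 in
P − Ia = 6.700 − 0.142 = 64863/9890 ≈ 6.558 in (> 0, runoff occurs)
Q: (64863/9890)² ÷ (71863/9890) = 4207208769/710725070 in (≈ 5.920 in)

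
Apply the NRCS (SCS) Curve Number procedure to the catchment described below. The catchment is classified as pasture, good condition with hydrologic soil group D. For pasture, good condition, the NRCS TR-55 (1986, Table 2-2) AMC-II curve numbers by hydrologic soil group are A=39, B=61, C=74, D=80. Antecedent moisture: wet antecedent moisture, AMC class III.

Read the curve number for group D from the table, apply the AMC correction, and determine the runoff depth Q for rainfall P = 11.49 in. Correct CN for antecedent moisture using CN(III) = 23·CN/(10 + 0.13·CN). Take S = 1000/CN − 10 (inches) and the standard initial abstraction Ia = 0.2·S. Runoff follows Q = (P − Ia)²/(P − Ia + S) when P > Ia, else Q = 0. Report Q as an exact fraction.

Q = 672209329/65382100 in ≈ 10.281 in

NRCS table: pasture, good condition, soil group D → CN(II) = 80
Adjust CN=80 to AMC III: 23·80/(10 + 0.13·80) → 1840 ÷ (102/5) = 4600/51 ≈ 90.196
Max retention: S = 1000/(4600/51) − 10 = 25/23 in (≈ 1.087 in)
Ia = 0.2·(25/23) = 5/23 in ≈ 0.217 in
Since P=11.490 > Ia=0.217: effective rainfall P−Ia = 25927/2300 in
Q: (25927/2300)² ÷ (28427/2300) = 672209329/65382100 in (≈ 10.281 in)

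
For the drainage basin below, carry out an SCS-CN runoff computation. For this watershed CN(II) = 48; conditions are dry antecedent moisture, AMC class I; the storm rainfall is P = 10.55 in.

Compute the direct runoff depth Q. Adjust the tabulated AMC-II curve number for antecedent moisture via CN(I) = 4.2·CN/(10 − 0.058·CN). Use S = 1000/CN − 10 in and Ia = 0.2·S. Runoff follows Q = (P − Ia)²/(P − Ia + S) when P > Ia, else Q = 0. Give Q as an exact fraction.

Q = 46144849/49509180 in ≈ 0.932 in

Adjust CN=48 to AMC I: 4.2·48/(10 − 0.058·48) → (1008/5) ÷ (902/125) = 12600/451 ≈ 27.938
S = 1000/(12600/451) − 10 = 1625/63 in ≈ 25.794 in
Ia = 0.2S: 0.2·25.794 = 5.159 in (exactly 325/63)
P − Ia = 10.550 − 5.159 = 6793/1260 ≈ 5.391 in (> 0, runoff occurs)
Q = (6793/1260)²/((6793/1260) + 1625/63) = (46144849/1587600)/(39293/1260) = 46144849/49509180 in ≈ 0.932 in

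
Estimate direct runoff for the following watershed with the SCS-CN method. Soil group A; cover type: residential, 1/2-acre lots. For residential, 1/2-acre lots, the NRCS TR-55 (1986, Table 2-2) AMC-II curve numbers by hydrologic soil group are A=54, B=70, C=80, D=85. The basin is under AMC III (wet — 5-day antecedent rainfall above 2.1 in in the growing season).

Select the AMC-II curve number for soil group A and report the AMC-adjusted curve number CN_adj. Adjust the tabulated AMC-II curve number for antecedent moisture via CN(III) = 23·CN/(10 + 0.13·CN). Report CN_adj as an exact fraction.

CN_adj = 2700/37 ≈ 72.973

NRCS table: residential, 1/2-acre lots, soil group A → CN(II) = 54
CN(III) from CN(II)=54: (23·54)/(10 + 0.13·54) = 2700/37 ≈ 72.973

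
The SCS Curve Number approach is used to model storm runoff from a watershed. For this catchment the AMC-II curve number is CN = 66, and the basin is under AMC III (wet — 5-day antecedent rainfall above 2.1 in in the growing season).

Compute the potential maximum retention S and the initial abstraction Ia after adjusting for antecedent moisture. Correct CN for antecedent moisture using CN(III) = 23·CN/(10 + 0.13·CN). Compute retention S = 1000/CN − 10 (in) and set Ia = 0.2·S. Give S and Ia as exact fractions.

S = 1700/759 in ≈ 2.240 in; Ia = 340/759 in ≈ 0.448 in

CN(III) from CN(II)=66: (23·66)/(10 + 0.13·66) = 75900/929 ≈ 81.701
Retention S: 1000/CN − 10 with CN=81.701 → S = 1700/759 ≈ 2.240 in
Initial abstraction Ia = S/5 = (1700/759)/5 = 340/759 ≈ 0.448 in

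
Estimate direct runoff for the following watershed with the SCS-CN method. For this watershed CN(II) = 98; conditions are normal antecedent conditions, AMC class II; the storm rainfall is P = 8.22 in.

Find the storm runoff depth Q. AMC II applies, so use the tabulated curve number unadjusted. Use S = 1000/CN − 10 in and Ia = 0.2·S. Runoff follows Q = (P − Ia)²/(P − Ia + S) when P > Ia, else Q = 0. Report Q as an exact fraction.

Q = 401561521/50320550 in ≈ 7.980 in

CN(II) = 98; AMC II needs no correction.
Max retention: S = 1000/98 − 10 = 10/49 in (≈ 0.204 in)
Ia = 0.2S: 0.2·0.204 = 0.041 in (exactly 2/49)
Excess rainfall: 8.220 − 0.041 = 8.179 in; P > Ia so Q > 0
Q = (20039/2450)²/((20039/2450) + 10/49) = (401561521/6002500)/(20539/2450) = 401561521/50320550 in ≈ 7.980 in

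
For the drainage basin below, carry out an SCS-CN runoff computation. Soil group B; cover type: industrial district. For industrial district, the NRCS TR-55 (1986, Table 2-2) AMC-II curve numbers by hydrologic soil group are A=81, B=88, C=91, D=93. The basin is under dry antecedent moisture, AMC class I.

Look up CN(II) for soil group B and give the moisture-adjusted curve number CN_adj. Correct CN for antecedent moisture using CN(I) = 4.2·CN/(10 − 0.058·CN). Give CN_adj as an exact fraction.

CN_adj = 3850/51 ≈ 75.490

NRCS table: industrial district, soil group B → CN(II) = 88
CN(I) from CN(II)=88: (4.2·88)/(10 − 0.058·88) = 3850/51 ≈ 75.490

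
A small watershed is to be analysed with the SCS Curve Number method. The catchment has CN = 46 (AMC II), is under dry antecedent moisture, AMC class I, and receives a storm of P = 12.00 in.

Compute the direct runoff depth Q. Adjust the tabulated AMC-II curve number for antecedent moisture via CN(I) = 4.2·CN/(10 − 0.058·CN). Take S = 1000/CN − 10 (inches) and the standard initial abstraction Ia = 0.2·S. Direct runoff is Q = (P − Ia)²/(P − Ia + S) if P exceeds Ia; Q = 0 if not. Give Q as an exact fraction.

Q = 88752/74221 in ≈ 1.196 in

CN(I) from CN(II)=46: (4.2·46)/(10 − 0.058·46) = 16100/611 ≈ 26.350
S = 1000/(16100/611) − 10 = 4500/161 in ≈ 27.950 in
Ia = 0.2S: 0.2·27.950 = 5.590 in (exactly 900/161)
P − Ia = 12.000 − 5.590 = 1032/161 ≈ 6.410 in (> 0, runoff occurs)
Q = (1032/161)²/((1032/161) + 4500/161) = (1065024/25921)/(5532/161) = 88752/74221 in ≈ 1.196 in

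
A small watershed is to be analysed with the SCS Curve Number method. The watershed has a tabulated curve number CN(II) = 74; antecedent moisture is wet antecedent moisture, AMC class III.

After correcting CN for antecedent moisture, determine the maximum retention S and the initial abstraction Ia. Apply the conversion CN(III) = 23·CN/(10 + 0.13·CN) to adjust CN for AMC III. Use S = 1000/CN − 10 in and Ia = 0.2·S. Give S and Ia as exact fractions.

S = 1300/851 in ≈ 1.528 in; Ia = 260/851 in ≈ 0.306 in

CN(III) from CN(II)=74: (23·74)/(10 + 0.13·74) = 85100/981 ≈ 86.748
S = 1000/(85100/981) − 10 = 1300/851 in ≈ 1.528 in
Ia = 0.2S: 0.2·1.528 = 0.306 in (exactly 260/851)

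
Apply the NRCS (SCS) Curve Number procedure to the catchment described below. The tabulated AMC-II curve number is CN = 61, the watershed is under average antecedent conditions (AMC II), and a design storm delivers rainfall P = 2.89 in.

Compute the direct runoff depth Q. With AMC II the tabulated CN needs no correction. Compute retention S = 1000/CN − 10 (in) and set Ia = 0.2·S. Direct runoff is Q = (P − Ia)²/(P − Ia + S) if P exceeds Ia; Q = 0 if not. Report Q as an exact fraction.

Q = 96609241/297856900 in ≈ 0.324 in

CN(II) = 61; AMC II needs no correction.
Retention S: 1000/CN − 10 with CN=61.000 → S = 390/61 ≈ 6.393 in
Initial abstraction Ia = S/5 = (390/61)/5 = 78/61 ≈ 1.279 in
Since P=2.890 > Ia=1.279: effective rainfall P−Ia = 9829/6100 in
Q: (9829/6100)² ÷ (48829/6100) = 96609241/297856900 in (≈ 0.324 in)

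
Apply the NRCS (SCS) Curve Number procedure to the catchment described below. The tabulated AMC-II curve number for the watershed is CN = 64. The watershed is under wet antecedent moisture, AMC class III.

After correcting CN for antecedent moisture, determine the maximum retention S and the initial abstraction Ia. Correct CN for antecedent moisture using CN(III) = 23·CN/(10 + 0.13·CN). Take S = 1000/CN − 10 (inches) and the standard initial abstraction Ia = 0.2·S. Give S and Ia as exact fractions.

S = 225/92 in ≈ 2.446 in; Ia = 45/92 in ≈ 0.489 in

Adjust CN=64 to AMC III: 23·64/(10 + 0.13·64) → 1472 ÷ (458/25) = 18400/229 ≈ 80.349
S = 1000/(18400/229) − 10 = 225/92 in ≈ 2.446 in
Ia = 0.2S: 0.2·2.446 = 0.489 in (exactly 45/92)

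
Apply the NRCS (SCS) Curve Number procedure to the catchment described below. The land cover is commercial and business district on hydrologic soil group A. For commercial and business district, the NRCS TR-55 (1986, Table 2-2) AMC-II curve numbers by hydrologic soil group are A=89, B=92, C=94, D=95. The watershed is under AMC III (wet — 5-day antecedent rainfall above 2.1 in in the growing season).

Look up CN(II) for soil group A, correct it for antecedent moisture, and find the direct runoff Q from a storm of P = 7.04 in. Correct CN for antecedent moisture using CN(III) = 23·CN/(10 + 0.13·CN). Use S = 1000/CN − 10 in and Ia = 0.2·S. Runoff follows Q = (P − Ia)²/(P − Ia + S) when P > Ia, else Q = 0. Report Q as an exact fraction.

Q = 715131659/111152100 in ≈ 6.434 in

NRCS table: commercial and business district, soil group A → CN(II) = 89
Wet (AMC III): CN(III) = 23·89/(10 + 0.13·89) = 2047/(2157/100) = 204700/2157 ≈ 94.900
Max retention: S = 1000/(204700/2157) − 10 = 1100/2047 in (≈ 0.537 in)
Ia = 0.2S: 0.2·0.537 = 0.107 in (exactly 220/2047)
P − Ia = 7.040 − 0.107 = 354772/51175 ≈ 6.933 in (> 0, runoff occurs)
Q: (354772/51175)² ÷ (382272/51175) = 715131659/111152100 in (≈ 6.434 in)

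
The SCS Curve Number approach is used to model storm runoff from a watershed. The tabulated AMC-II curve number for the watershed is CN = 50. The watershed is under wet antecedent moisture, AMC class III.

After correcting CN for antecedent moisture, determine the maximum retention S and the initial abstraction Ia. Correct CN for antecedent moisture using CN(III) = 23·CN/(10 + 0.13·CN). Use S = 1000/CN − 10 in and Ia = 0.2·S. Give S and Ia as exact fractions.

S = 100/23 in ≈ 4.348 in; Ia = 20/23 in ≈ 0.870 in

CN(III) from CN(II)=50: (23·50)/(10 + 0.13·50) = 2300/33 ≈ 69.697
S = 1000/(2300/33) − 10 = 100/23 in ≈ 4.348 in
Initial abstraction Ia = S/5 = (100/23)/5 = 20/23 ≈ 0.870 in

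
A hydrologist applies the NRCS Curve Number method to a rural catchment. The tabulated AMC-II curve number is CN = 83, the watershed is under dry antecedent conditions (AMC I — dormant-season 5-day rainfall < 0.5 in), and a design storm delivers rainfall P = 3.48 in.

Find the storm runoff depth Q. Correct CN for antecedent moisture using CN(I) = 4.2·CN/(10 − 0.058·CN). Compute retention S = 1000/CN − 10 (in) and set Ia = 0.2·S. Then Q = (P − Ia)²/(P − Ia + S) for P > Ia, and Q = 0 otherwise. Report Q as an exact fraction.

Dry (AMC I): CN(I) = 4.2·83/(10 − 0.058·83) = (1743/5)/(2593/500) = 174300/2593 ≈ 67.219
Max retention: S = 1000/(174300/2593) − 10 = 8500/1743 in (≈ 4.877 in)
Initial abstraction Ia = S/5 = (8500/1743)/5 = 1700/1743 ≈ 0.975 in
Excess rainfall: 3.480 − 0.975 = 2.505 in; P > Ia so Q > 0
Q: (109141/43575)² ÷ (321641/43575) = 11911757881/14015506575 in (≈ 0.850 in)

Q = 11911757881/14015506575 in ≈ 0.850 in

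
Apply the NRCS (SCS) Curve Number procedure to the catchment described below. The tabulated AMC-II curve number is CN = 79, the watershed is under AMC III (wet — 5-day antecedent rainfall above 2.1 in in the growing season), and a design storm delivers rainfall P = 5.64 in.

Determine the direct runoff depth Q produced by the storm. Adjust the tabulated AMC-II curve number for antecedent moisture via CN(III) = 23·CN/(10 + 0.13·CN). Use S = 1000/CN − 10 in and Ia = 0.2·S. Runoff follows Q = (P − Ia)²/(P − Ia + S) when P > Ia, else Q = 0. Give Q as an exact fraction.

Q = 6707446201/1505066525 in ≈ 4.457 in

Wet (AMC III): CN(III) = 23·79/(10 + 0.13·79) = 1817/(2027/100) = 181700/2027 ≈ 89.640
Max retention: S = 1000/(181700/2027) − 10 = 2100/1817 in (≈ 1.156 in)
Initial abstraction Ia = S/5 = (2100/1817)/5 = 420/1817 ≈ 0.231 in
P − Ia = 5.640 − 0.231 = 245697/45425 ≈ 5.409 in (> 0, runoff occurs)
Runoff Q = (P−Ia)²/(P−Ia+S) = (5.409)²/(5.409+1.156) = 6707446201/1505066525 ≈ 4.457 in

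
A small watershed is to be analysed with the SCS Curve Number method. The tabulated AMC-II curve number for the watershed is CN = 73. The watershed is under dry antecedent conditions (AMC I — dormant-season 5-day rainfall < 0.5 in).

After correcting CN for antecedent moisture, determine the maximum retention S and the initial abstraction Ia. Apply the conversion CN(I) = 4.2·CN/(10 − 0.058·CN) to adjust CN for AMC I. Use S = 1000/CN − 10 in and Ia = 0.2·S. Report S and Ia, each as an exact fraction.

Adjust CN=73 to AMC I: 4.2·73/(10 − 0.058·73) → (1533/5) ÷ (2883/500) = 51100/961 ≈ 53.174
Retention S: 1000/CN − 10 with CN=53.174 → S = 4500/511 ≈ 8.806 in
Ia = 0.2S: 0.2·8.806 = 1.761 in (exactly 900/511)

S = 4500/511 in ≈ 8.806 in; Ia = 900/511 in ≈ 1.761 in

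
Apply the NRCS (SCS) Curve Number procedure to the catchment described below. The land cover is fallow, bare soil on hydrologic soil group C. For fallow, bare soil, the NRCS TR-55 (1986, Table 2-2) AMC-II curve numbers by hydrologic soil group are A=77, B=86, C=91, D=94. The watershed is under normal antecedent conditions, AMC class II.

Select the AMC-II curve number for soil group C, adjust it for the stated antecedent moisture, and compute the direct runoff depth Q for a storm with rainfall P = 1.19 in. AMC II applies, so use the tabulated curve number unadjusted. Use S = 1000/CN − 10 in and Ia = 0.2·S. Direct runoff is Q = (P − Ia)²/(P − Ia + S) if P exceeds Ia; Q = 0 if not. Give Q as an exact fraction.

NRCS table: fallow, bare soil, soil group C → CN(II) = 91
Average conditions: CN = 91 (no AMC adjustment).
Max retention: S = 1000/91 − 10 = 90/91 in (≈ 0.989 in)
Ia = 0.2S: 0.2·0.989 = 0.198 in (exactly 18/91)
Since P=1.190 > Ia=0.198: effective rainfall P−Ia = 9029/9100 in
Runoff Q = (P−Ia)²/(P−Ia+S) = (0.992)²/(0.992+0.989) = 81522841/164063900 ≈ 0.497 in

Q = 81522841/164063900 in ≈ 0.497 in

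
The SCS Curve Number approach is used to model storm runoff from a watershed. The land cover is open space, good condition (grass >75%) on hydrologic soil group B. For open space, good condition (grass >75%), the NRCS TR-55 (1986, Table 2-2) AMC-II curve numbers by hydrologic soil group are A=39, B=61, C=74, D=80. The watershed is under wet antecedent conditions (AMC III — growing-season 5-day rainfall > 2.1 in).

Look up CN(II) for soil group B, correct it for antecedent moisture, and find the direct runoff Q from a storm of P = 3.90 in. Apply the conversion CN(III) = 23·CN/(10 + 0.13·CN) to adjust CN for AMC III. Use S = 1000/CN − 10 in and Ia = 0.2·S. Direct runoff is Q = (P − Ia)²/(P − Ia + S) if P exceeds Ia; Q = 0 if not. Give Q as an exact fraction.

Q = 56441151/30908090 in ≈ 1.826 in

NRCS table: open space, good condition (grass >75%), soil group B → CN(II) = 61
Wet (AMC III): CN(III) = 23·61/(10 + 0.13·61) = 1403/(1793/100) = 140300/1793 ≈ 78.249
S = 1000/(140300/1793) − 10 = 3900/1403 in ≈ 2.780 in
Ia = 0.2S: 0.2·2.780 = 0.556 in (exactly 780/1403)
P − Ia = 3.900 − 0.556 = 46917/14030 ≈ 3.344 in (> 0, runoff occurs)
Q = (46917/14030)²/((46917/14030) + 3900/1403) = (2201204889/196840900)/(85917/14030) = 56441151/30908090 in ≈ 1.826 in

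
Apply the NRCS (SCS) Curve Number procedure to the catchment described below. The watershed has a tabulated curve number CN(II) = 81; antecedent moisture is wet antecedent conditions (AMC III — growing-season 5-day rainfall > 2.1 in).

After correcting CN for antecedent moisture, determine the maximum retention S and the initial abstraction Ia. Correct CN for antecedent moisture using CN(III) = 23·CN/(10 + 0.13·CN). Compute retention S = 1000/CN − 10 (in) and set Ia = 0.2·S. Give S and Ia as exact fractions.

Adjust CN=81 to AMC III: 23·81/(10 + 0.13·81) → 1863 ÷ (2053/100) = 186300/2053 ≈ 90.745
Max retention: S = 1000/(186300/2053) − 10 = 1900/1863 in (≈ 1.020 in)
Initial abstraction Ia = S/5 = (1900/1863)/5 = 380/1863 ≈ 0.204 in

S = 1900/1863 in ≈ 1.020 in; Ia = 380/1863 in ≈ 0.204 in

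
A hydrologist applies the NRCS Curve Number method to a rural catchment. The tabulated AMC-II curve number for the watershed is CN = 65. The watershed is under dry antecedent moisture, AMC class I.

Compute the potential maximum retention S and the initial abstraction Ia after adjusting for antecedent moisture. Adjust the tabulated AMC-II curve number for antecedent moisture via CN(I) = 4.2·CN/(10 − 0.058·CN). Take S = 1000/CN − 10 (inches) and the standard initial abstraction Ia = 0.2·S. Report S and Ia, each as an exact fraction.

CN(I) from CN(II)=65: (4.2·65)/(10 − 0.058·65) = 3900/89 ≈ 43.820
Max retention: S = 1000/(3900/89) − 10 = 500/39 in (≈ 12.821 in)
Initial abstraction Ia = S/5 = (500/39)/5 = 100/39 ≈ 2.564 in

S = 500/39 in ≈ 12.821 in; Ia = 100/39 in ≈ 2.564 in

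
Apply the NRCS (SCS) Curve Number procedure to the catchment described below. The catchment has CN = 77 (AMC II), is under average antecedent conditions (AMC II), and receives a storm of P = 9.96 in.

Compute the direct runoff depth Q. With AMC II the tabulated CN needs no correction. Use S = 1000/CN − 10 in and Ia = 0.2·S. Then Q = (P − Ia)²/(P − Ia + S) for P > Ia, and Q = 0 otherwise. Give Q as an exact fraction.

Q = 324828529/45763025 in ≈ 7.098 in

CN(II) = 77; AMC II needs no correction.
Retention S: 1000/CN − 10 with CN=77.000 → S = 230/77 ≈ 2.987 in
Initial abstraction Ia = S/5 = (230/77)/5 = 46/77 ≈ 0.597 in
Excess rainfall: 9.960 − 0.597 = 9.363 in; P > Ia so Q > 0
Q: (18023/1925)² ÷ (23773/1925) = 324828529/45763025 in (≈ 7.098 in)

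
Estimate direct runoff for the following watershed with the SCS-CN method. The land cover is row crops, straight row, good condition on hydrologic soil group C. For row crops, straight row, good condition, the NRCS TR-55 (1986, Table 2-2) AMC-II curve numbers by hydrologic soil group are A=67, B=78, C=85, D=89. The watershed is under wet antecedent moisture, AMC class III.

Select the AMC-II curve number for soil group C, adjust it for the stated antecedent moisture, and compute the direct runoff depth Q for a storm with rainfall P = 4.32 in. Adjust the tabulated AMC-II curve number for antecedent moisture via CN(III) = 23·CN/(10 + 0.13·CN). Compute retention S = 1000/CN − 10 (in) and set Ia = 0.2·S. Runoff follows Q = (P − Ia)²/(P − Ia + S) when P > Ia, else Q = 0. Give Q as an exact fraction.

NRCS table: row crops, straight row, good condition, soil group C → CN(II) = 85
CN(III) from CN(II)=85: (23·85)/(10 + 0.13·85) = 39100/421 ≈ 92.874
Retention S: 1000/CN − 10 with CN=92.874 → S = 300/391 ≈ 0.767 in
Ia = 0.2·(300/391) = 60/391 in ≈ 0.153 in
Since P=4.320 > Ia=0.153: effective rainfall P−Ia = 40728/9775 in
Runoff Q = (P−Ia)²/(P−Ia+S) = (4.167)²/(4.167+0.767) = 138230832/39285725 ≈ 3.519 in

Q = 138230832/39285725 in ≈ 3.519 in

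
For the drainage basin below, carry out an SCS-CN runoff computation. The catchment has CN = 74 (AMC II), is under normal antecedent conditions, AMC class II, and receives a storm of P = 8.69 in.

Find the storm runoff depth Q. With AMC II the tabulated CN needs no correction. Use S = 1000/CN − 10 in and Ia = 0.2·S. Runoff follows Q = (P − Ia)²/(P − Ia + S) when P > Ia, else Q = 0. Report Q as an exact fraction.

AMC II — tabulated CN = 74 applies directly.
S = 1000/74 − 10 = 130/37 in ≈ 3.514 in
Ia = 0.2S: 0.2·3.514 = 0.703 in (exactly 26/37)
Since P=8.690 > Ia=0.703: effective rainfall P−Ia = 29553/3700 in
Runoff Q = (P−Ia)²/(P−Ia+S) = (7.987)²/(7.987+3.514) = 873379809/157446100 ≈ 5.547 in

Q = 873379809/157446100 in ≈ 5.547 in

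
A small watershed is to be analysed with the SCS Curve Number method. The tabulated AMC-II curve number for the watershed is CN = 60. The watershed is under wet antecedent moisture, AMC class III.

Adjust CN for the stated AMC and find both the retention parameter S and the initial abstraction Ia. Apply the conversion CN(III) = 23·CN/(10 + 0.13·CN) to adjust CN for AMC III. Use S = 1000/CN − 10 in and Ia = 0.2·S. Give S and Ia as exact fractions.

Adjust CN=60 to AMC III: 23·60/(10 + 0.13·60) → 1380 ÷ (89/5) = 6900/89 ≈ 77.528
Retention S: 1000/CN − 10 with CN=77.528 → S = 200/69 ≈ 2.899 in
Ia = 0.2S: 0.2·2.899 = 0.580 in (exactly 40/69)

S = 200/69 in ≈ 2.899 in; Ia = 40/69 in ≈ 0.580 in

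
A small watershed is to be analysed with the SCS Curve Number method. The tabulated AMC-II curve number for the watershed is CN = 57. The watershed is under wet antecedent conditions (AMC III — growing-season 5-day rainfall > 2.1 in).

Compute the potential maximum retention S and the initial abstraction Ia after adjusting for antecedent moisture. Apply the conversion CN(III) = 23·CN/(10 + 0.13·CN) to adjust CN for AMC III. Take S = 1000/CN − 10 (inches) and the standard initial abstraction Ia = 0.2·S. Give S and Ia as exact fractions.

S = 4300/1311 in ≈ 3.280 in; Ia = 860/1311 in ≈ 0.656 in

Adjust CN=57 to AMC III: 23·57/(10 + 0.13·57) → 1311 ÷ (1741/100) = 131100/1741 ≈ 75.302
S = 1000/(131100/1741) − 10 = 4300/1311 in ≈ 3.280 in
Ia = 0.2S: 0.2·3.280 = 0.656 in (exactly 860/1311)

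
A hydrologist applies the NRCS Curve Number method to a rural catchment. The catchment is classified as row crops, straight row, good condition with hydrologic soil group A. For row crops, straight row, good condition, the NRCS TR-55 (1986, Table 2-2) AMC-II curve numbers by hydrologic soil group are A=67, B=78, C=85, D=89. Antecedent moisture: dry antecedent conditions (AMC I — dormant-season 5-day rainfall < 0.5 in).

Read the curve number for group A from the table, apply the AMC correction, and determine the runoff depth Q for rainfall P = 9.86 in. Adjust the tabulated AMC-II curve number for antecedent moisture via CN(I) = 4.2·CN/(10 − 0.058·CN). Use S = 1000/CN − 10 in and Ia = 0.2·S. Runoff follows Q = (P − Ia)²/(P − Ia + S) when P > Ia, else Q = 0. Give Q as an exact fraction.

Q = 31052431089/10581038650 in ≈ 2.935 in

NRCS table: row crops, straight row, good condition, soil group A → CN(II) = 67
Adjust CN=67 to AMC I: 4.2·67/(10 − 0.058·67) → (1407/5) ÷ (3057/500) = 46900/1019 ≈ 46.026
Retention S: 1000/CN − 10 with CN=46.026 → S = 5500/469 ≈ 11.727 in
Ia = 0.2S: 0.2·11.727 = 2.345 in (exactly 1100/469)
Excess rainfall: 9.860 − 2.345 = 7.515 in; P > Ia so Q > 0
Runoff Q = (P−Ia)²/(P−Ia+S) = (7.515)²/(7.515+11.727) = 31052431089/10581038650 ≈ 2.935 in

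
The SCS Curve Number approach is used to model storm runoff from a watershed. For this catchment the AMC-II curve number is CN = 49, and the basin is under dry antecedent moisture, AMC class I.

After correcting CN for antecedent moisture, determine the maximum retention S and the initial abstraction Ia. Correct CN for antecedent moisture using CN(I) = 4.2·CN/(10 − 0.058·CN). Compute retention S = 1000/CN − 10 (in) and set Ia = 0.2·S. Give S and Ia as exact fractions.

S = 8500/343 in ≈ 24.781 in; Ia = 1700/343 in ≈ 4.956 in

Adjust CN=49 to AMC I: 4.2·49/(10 − 0.058·49) → (1029/5) ÷ (3579/500) = 34300/1193 ≈ 28.751
S = 1000/(34300/1193) − 10 = 8500/343 in ≈ 24.781 in
Ia = 0.2S: 0.2·24.781 = 4.956 in (exactly 1700/343)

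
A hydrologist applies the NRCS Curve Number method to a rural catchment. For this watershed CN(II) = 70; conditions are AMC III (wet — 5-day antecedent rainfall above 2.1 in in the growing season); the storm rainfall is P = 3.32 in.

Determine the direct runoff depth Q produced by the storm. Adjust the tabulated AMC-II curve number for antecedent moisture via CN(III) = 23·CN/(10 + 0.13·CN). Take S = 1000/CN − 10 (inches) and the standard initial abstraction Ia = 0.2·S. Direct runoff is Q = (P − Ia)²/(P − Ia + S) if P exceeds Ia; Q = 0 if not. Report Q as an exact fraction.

Adjust CN=70 to AMC III: 23·70/(10 + 0.13·70) → 1610 ÷ (191/10) = 16100/191 ≈ 84.293
S = 1000/(16100/191) − 10 = 300/161 in ≈ 1.863 in
Ia = 0.2S: 0.2·1.863 = 0.373 in (exactly 60/161)
P − Ia = 3.320 − 0.373 = 11863/4025 ≈ 2.947 in (> 0, runoff occurs)
Runoff Q = (P−Ia)²/(P−Ia+S) = (2.947)²/(2.947+1.863) = 140730769/77936075 ≈ 1.806 in

Q = 140730769/77936075 in ≈ 1.806 in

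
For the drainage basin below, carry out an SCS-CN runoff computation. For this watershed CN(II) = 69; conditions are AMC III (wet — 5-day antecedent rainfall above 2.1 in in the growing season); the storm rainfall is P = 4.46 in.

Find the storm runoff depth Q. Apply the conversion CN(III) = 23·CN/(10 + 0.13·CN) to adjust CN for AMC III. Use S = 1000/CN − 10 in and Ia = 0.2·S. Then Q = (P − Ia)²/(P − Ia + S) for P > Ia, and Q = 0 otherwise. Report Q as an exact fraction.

CN(III) from CN(II)=69: (23·69)/(10 + 0.13·69) = 158700/1897 ≈ 83.658
Max retention: S = 1000/(158700/1897) − 10 = 3100/1587 in (≈ 1.953 in)
Ia = 0.2·(3100/1587) = 620/1587 in ≈ 0.391 in
Excess rainfall: 4.460 − 0.391 = 4.069 in; P > Ia so Q > 0
Q: (322901/79350)² ÷ (477901/79350) = 104265055801/37921444350 in (≈ 2.750 in)

Q = 104265055801/37921444350 in ≈ 2.750 in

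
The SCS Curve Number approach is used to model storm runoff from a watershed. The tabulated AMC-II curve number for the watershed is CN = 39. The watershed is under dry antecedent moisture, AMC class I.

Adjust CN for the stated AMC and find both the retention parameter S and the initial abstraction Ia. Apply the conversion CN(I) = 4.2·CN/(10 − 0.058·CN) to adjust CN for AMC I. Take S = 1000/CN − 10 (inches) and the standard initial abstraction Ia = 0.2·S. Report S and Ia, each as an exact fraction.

Dry (AMC I): CN(I) = 4.2·39/(10 − 0.058·39) = (819/5)/(3869/500) = 81900/3869 ≈ 21.168
Retention S: 1000/CN − 10 with CN=21.168 → S = 30500/819 ≈ 37.241 in
Ia = 0.2S: 0.2·37.241 = 7.448 in (exactly 6100/819)

S = 30500/819 in ≈ 37.241 in; Ia = 6100/819 in ≈ 7.448 in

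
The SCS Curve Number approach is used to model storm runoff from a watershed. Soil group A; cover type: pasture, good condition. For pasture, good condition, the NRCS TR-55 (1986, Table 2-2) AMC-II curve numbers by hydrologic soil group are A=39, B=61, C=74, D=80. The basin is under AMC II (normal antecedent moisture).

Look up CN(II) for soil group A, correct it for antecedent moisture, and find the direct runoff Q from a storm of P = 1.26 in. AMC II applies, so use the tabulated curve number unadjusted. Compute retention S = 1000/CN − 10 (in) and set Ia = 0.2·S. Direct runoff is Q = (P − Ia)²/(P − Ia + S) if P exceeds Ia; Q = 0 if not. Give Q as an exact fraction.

NRCS table: pasture, good condition, soil group A → CN(II) = 39
AMC II — tabulated CN = 39 applies directly.
S = 1000/39 − 10 = 610/39 in ≈ 15.641 in
Ia = 0.2·(610/39) = 122/39 in ≈ 3.128 in
P = 1.260 ≤ Ia = 3.128 in: entire storm abstracted, Q = 0.

Q = 0 in ≈ 0.000 in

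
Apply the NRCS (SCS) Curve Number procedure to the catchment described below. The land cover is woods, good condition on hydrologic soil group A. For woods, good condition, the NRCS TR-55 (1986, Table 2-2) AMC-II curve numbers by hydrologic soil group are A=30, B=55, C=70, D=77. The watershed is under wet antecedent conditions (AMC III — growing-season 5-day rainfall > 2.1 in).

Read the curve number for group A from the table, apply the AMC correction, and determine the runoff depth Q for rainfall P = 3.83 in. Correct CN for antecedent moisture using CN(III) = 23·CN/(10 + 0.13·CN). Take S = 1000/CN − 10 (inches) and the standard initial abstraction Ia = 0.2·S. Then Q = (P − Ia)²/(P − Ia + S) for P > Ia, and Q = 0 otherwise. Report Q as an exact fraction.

NRCS table: woods, good condition, soil group A → CN(II) = 30
CN(III) from CN(II)=30: (23·30)/(10 + 0.13·30) = 6900/139 ≈ 49.640
Retention S: 1000/CN − 10 with CN=49.640 → S = 700/69 ≈ 10.145 in
Ia = 0.2·(700/69) = 140/69 in ≈ 2.029 in
Excess rainfall: 3.830 − 2.029 = 1.801 in; P > Ia so Q > 0
Q = (12427/6900)²/((12427/6900) + 700/69) = (154430329/47610000)/(82427/6900) = 154430329/568746300 in ≈ 0.272 in

Q = 154430329/568746300 in ≈ 0.272 in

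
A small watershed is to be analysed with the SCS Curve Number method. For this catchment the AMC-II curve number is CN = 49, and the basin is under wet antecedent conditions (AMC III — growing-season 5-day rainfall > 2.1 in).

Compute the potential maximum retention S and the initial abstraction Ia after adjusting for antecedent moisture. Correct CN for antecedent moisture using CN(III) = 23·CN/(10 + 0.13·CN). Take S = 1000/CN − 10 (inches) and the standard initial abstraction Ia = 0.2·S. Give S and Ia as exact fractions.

Wet (AMC III): CN(III) = 23·49/(10 + 0.13·49) = 1127/(1637/100) = 112700/1637 ≈ 68.845
S = 1000/(112700/1637) − 10 = 5100/1127 in ≈ 4.525 in
Ia = 0.2·(5100/1127) = 1020/1127 in ≈ 0.905 in

S = 5100/1127 in ≈ 4.525 in; Ia = 1020/1127 in ≈ 0.905 in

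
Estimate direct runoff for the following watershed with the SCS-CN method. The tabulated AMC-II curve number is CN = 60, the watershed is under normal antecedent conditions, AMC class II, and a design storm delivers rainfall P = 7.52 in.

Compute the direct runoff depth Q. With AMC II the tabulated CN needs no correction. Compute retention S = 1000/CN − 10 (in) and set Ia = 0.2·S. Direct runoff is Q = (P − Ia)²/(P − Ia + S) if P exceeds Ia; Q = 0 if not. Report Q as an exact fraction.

Q = 53824/18075 in ≈ 2.978 in

CN(II) = 60; AMC II needs no correction.
S = 1000/60 − 10 = 20/3 in ≈ 6.667 in
Ia = 0.2·(20/3) = 4/3 in ≈ 1.333 in
P − Ia = 7.520 − 1.333 = 464/75 ≈ 6.187 in (> 0, runoff occurs)
Q = (464/75)²/((464/75) + 20/3) = (215296/5625)/(964/75) = 53824/18075 in ≈ 2.978 in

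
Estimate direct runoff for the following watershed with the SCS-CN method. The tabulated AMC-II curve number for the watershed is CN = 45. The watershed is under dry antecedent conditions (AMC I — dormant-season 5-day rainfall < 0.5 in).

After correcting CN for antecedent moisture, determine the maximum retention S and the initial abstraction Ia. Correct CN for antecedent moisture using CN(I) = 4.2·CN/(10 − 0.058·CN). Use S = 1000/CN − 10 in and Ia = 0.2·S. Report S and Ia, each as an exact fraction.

S = 5500/189 in ≈ 29.101 in; Ia = 1100/189 in ≈ 5.820 in

Dry (AMC I): CN(I) = 4.2·45/(10 − 0.058·45) = 189/(739/100) = 18900/739 ≈ 25.575
Max retention: S = 1000/(18900/739) − 10 = 5500/189 in (≈ 29.101 in)
Ia = 0.2S: 0.2·29.101 = 5.820 in (exactly 1100/189)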